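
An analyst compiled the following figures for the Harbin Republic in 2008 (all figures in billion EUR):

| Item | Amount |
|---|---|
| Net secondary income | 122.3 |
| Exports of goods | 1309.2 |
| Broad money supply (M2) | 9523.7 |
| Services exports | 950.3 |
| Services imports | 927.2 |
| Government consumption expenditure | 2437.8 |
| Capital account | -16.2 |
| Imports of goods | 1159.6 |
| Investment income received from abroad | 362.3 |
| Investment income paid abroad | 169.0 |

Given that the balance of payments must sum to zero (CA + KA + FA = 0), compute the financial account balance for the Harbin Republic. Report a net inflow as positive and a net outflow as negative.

-472.1

Goods balance = 1309.2 - 1159.6 = 149.6
Services balance = 950.3 - 927.2 = 23.1
Trade balance (goods + services) = 149.6 + 23.1 = 172.7
Net primary income = 362.3 - 169.0 = 193.3
Net secondary income = 122.3
Current account = 172.7 + 193.3 + 122.3 = 488.3
Financial account = -(488.3 + (-16.2)) = -472.1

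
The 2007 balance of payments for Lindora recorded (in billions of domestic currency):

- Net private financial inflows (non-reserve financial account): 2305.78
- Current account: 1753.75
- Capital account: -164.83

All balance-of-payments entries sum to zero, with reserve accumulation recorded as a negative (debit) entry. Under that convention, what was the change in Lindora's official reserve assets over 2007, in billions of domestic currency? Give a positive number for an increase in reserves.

3894.70

Official reserve transactions balance = -(1753.75 + (-164.83) + 2305.78) = -3894.70
An accumulation of reserves is recorded as a debit (negative entry), so the change in the stock of reserves is the negative of that balance.
Change in official reserves = -(-3894.70) = 3894.70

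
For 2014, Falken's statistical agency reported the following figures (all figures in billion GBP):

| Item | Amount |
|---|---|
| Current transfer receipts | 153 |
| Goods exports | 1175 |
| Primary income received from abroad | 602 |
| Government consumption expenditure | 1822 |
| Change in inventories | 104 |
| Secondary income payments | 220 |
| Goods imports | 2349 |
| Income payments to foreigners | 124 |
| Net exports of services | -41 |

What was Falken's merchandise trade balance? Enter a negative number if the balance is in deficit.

Goods balance = 1175 - 2349 = -1174

-1174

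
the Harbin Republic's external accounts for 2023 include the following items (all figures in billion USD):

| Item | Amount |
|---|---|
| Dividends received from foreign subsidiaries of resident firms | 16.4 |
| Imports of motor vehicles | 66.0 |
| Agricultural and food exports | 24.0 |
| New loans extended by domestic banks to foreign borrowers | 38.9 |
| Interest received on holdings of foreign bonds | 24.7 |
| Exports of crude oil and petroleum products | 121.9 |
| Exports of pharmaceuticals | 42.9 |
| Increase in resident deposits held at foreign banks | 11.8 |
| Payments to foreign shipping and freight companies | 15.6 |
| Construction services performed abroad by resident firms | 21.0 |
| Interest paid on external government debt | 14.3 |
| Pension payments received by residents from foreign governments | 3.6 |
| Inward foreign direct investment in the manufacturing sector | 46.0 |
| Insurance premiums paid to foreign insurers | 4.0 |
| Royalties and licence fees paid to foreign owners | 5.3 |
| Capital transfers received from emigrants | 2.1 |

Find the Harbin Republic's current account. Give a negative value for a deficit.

149.3

Goods: 42.9 - 66.0 + 24.0 + 121.9 = 122.8
Services: -4.0 - 5.3 + 21.0 - 15.6 = -3.9
Primary income: -14.3 + 24.7 + 16.4 = 26.8
Secondary income: 3.6
Current account = 122.8 + (-3.9) + 26.8 + 3.6 = 149.3
(Excluded from the current account — financial account: new loans extended by domestic banks to foreign borrowers 38.9, increase in resident deposits held at foreign banks 11.8, inward foreign direct investment in the manufacturing sector 46.0; capital account: capital transfers received from emigrants 2.1.)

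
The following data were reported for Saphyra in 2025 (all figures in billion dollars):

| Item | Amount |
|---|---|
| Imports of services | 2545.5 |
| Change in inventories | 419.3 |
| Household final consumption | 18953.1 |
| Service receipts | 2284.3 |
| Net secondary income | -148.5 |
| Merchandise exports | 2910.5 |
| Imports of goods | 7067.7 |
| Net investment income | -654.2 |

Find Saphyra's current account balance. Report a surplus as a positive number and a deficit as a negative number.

-5221.1

Goods balance = 2910.5 - 7067.7 = -4157.2
Services balance = 2284.3 - 2545.5 = -261.2
Trade balance (goods + services) = -4157.2 + (-261.2) = -4418.4
Net primary income = -654.2
Net secondary income = -148.5
Current account = -4418.4 + (-654.2) + (-148.5) = -5221.1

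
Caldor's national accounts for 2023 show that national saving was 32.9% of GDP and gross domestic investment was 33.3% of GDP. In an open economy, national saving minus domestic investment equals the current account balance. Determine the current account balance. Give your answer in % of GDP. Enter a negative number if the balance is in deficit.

-0.4

CA = S - I = 32.9 - 33.3 = -0.4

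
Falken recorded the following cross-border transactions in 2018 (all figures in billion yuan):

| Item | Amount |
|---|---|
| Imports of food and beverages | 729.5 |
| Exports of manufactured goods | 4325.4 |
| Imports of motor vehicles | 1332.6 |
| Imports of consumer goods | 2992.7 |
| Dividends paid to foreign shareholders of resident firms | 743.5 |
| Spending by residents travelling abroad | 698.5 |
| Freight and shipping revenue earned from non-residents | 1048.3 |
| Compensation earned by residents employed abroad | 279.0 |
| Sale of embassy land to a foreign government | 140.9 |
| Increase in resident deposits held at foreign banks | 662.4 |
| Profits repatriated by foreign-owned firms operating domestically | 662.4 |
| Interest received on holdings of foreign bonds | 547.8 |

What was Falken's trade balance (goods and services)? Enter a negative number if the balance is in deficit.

-379.6

Goods: -729.5 - 2992.7 - 1332.6 + 4325.4 = -729.4
Services: 1048.3 - 698.5 = 349.8
Trade balance = -729.4 + 349.8 = -379.6
(Excluded from the trade balance — primary income: dividends paid to foreign shareholders of resident firms 743.5, compensation earned by residents employed abroad 279.0, profits repatriated by foreign-owned firms operating domestically 662.4, interest received on holdings of foreign bonds 547.8; capital account: sale of embassy land to a foreign government 140.9; financial account: increase in resident deposits held at foreign banks 662.4.)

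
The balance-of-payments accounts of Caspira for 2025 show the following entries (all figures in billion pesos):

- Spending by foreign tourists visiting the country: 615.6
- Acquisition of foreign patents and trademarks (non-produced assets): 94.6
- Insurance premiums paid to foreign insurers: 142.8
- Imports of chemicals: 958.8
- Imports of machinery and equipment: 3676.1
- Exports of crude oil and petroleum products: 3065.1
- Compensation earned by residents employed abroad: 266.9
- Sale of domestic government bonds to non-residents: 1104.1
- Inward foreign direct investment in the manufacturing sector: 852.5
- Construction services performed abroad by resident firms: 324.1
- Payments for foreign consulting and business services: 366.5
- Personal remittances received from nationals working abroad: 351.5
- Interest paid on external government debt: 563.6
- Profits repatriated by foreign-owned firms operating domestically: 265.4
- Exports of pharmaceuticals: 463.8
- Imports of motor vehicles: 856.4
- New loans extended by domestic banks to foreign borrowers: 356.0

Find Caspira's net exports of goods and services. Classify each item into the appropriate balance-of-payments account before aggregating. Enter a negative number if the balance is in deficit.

Goods: -3676.1 - 958.8 - 856.4 + 463.8 + 3065.1 = -1962.4
Services: -366.5 + 324.1 + 615.6 - 142.8 = 430.4
Trade balance = -1962.4 + 430.4 = -1532.0
(Excluded from the trade balance — capital account: acquisition of foreign patents and trademarks (non-produced assets) 94.6; primary income: compensation earned by residents employed abroad 266.9, interest paid on external government debt 563.6, profits repatriated by foreign-owned firms operating domestically 265.4; financial account: sale of domestic government bonds to non-residents 1104.1, inward foreign direct investment in the manufacturing sector 852.5, new loans extended by domestic banks to foreign borrowers 356.0; secondary income: personal remittances received from nationals working abroad 351.5.)

-1532.0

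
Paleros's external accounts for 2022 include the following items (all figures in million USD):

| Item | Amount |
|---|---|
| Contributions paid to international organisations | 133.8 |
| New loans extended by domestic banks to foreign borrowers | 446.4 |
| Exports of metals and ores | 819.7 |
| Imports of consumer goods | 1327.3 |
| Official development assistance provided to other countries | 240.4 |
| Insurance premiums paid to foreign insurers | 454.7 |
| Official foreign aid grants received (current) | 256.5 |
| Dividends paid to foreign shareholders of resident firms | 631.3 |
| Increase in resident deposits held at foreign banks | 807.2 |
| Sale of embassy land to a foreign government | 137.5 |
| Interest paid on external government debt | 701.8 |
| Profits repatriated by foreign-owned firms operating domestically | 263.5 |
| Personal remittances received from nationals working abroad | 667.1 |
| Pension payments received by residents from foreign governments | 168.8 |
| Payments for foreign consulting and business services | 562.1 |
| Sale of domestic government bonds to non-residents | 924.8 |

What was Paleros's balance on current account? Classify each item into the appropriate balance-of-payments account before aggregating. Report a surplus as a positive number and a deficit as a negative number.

Goods: 819.7 - 1327.3 = -507.6
Services: -562.1 - 454.7 = -1016.8
Primary income: -263.5 - 701.8 - 631.3 = -1596.6
Secondary income: 168.8 - 133.8 + 256.5 - 240.4 + 667.1 = 718.2
Current account = (-507.6) + (-1016.8) + (-1596.6) + 718.2 = -2402.8
(Excluded from the current account — financial account: new loans extended by domestic banks to foreign borrowers 446.4, increase in resident deposits held at foreign banks 807.2, sale of domestic government bonds to non-residents 924.8; capital account: sale of embassy land to a foreign government 137.5.)

-2402.8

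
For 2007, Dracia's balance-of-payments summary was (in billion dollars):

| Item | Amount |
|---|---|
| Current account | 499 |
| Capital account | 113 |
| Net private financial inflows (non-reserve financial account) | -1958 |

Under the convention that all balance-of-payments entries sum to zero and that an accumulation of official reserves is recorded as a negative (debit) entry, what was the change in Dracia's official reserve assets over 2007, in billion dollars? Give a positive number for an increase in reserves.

Official reserve transactions balance = -(499 + 113 + (-1958)) = 1346
An accumulation of reserves is recorded as a debit (negative entry), so the change in the stock of reserves is the negative of that balance.
Change in official reserves = -(1346) = -1346

-1346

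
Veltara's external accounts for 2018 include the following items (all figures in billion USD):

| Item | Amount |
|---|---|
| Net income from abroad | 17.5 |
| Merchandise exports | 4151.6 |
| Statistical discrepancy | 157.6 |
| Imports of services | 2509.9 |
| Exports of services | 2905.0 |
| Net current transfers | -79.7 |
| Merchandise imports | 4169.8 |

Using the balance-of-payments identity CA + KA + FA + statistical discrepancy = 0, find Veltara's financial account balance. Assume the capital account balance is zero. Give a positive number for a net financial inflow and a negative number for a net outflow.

Goods balance = 4151.6 - 4169.8 = -18.2
Services balance = 2905.0 - 2509.9 = 395.1
Trade balance (goods + services) = -18.2 + 395.1 = 376.9
Net primary income = 17.5
Net secondary income = -79.7
Current account = 376.9 + 17.5 + (-79.7) = 314.7
Financial account = -(314.7 + 157.6) = -472.3

-472.3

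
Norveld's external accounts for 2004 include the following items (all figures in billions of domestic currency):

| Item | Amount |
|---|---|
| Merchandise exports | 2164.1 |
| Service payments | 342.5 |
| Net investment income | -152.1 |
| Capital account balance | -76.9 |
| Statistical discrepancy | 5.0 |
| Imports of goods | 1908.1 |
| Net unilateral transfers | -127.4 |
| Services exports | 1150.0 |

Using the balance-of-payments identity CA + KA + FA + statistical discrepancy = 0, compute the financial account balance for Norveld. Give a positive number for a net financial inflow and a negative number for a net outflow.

Goods balance = 2164.1 - 1908.1 = 256.0
Services balance = 1150.0 - 342.5 = 807.5
Trade balance (goods + services) = 256.0 + 807.5 = 1063.5
Net primary income = -152.1
Net secondary income = -127.4
Current account = 1063.5 + (-152.1) + (-127.4) = 784.0
Financial account = -(784.0 + (-76.9) + 5.0) = -712.1

-712.1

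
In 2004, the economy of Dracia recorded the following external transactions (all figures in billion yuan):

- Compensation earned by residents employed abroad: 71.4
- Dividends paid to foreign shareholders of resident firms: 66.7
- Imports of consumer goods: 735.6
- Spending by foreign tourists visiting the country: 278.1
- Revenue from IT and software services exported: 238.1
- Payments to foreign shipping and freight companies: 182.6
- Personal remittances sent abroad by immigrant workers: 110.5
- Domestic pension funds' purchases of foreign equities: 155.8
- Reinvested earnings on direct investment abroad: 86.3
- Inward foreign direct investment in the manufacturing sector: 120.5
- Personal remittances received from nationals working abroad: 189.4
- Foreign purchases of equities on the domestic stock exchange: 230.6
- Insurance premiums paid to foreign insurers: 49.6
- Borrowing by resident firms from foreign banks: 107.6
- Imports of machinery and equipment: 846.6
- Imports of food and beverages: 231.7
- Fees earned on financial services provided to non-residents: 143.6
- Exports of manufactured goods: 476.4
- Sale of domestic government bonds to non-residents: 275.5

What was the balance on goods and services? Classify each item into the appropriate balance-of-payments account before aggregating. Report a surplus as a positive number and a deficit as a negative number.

-909.9

Goods: 476.4 - 846.6 - 231.7 - 735.6 = -1337.5
Services: 143.6 + 278.1 - 182.6 + 238.1 - 49.6 = 427.6
Trade balance = -1337.5 + 427.6 = -909.9
(Excluded from the trade balance — primary income: compensation earned by residents employed abroad 71.4, dividends paid to foreign shareholders of resident firms 66.7, reinvested earnings on direct investment abroad 86.3; secondary income: personal remittances sent abroad by immigrant workers 110.5, personal remittances received from nationals working abroad 189.4; financial account: domestic pension funds' purchases of foreign equities 155.8, inward foreign direct investment in the manufacturing sector 120.5, foreign purchases of equities on the domestic stock exchange 230.6, borrowing by resident firms from foreign banks 107.6, sale of domestic government bonds to non-residents 275.5.)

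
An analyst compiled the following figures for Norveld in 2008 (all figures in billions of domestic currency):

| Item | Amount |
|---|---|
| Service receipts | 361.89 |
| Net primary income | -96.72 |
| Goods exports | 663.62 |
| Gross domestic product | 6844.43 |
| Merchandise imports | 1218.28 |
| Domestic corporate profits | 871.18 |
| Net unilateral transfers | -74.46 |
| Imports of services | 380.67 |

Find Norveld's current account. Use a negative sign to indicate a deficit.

-744.62

Goods balance = 663.62 - 1218.28 = -554.66
Services balance = 361.89 - 380.67 = -18.78
Trade balance (goods + services) = -554.66 + (-18.78) = -573.44
Net primary income = -96.72
Net secondary income = -74.46
Current account = -573.44 + (-96.72) + (-74.46) = -744.62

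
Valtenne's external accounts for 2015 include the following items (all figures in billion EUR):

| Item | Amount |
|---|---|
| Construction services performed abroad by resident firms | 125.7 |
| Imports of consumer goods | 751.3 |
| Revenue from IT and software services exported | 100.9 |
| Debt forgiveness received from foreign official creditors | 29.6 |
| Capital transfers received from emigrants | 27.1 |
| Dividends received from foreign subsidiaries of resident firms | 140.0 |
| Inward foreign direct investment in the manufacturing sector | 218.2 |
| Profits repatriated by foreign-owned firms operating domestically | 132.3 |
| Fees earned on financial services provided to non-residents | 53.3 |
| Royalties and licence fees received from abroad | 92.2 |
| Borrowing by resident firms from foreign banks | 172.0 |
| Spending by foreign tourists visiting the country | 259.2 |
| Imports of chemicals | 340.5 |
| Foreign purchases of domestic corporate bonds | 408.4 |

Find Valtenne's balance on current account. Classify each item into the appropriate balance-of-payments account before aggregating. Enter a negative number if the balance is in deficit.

Goods: -751.3 - 340.5 = -1091.8
Services: 53.3 + 259.2 + 125.7 + 100.9 + 92.2 = 631.3
Primary income: 140.0 - 132.3 = 7.7
Current account = (-1091.8) + 631.3 + 7.7 = -452.8
(Excluded from the current account — capital account: debt forgiveness received from foreign official creditors 29.6, capital transfers received from emigrants 27.1; financial account: inward foreign direct investment in the manufacturing sector 218.2, borrowing by resident firms from foreign banks 172.0, foreign purchases of domestic corporate bonds 408.4.)

-452.8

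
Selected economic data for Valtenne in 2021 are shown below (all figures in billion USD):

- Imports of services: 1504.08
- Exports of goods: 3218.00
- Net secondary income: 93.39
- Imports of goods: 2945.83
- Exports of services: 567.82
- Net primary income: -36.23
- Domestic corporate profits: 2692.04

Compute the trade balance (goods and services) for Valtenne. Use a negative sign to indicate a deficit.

-664.09

Goods balance = 3218.00 - 2945.83 = 272.17
Services balance = 567.82 - 1504.08 = -936.26
Trade balance (goods + services) = 272.17 + (-936.26) = -664.09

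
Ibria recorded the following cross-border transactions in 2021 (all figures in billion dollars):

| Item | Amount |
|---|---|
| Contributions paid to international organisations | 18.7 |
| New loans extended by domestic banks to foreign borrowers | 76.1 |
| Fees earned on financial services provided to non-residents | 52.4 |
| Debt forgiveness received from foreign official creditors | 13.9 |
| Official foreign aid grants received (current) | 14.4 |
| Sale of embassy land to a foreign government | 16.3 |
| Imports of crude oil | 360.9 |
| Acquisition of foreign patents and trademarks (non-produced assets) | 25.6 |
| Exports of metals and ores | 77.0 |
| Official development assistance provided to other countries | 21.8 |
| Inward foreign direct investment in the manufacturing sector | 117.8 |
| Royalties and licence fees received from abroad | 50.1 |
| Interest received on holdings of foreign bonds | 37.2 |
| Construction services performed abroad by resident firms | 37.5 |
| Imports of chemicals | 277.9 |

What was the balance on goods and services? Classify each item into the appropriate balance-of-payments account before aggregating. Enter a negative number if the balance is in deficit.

Goods: 77.0 - 360.9 - 277.9 = -561.8
Services: 37.5 + 50.1 + 52.4 = 140.0
Trade balance = -561.8 + 140.0 = -421.8
(Excluded from the trade balance — secondary income: contributions paid to international organisations 18.7, official foreign aid grants received (current) 14.4, official development assistance provided to other countries 21.8; financial account: new loans extended by domestic banks to foreign borrowers 76.1, inward foreign direct investment in the manufacturing sector 117.8; capital account: debt forgiveness received from foreign official creditors 13.9, sale of embassy land to a foreign government 16.3, acquisition of foreign patents and trademarks (non-produced assets) 25.6; primary income: interest received on holdings of foreign bonds 37.2.)

-421.8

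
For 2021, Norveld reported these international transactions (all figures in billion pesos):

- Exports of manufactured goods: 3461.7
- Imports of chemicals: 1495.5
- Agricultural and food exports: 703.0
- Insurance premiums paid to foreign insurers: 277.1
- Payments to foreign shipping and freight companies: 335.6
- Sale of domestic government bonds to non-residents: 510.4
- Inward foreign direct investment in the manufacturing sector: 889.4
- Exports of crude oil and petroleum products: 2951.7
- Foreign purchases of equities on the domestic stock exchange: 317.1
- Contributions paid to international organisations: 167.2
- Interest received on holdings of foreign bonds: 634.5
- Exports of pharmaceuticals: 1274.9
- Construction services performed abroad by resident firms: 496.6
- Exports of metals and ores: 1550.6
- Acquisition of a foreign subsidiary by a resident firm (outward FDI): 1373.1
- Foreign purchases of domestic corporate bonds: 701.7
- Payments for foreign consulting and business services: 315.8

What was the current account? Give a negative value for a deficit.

8481.8

Goods: 1274.9 + 2951.7 - 1495.5 + 3461.7 + 1550.6 + 703.0 = 8446.4
Services: -315.8 - 277.1 - 335.6 + 496.6 = -431.9
Primary income: 634.5
Secondary income: -167.2
Current account = 8446.4 + (-431.9) + 634.5 + (-167.2) = 8481.8
(Excluded from the current account — financial account: sale of domestic government bonds to non-residents 510.4, inward foreign direct investment in the manufacturing sector 889.4, foreign purchases of equities on the domestic stock exchange 317.1, acquisition of a foreign subsidiary by a resident firm (outward FDI) 1373.1, foreign purchases of domestic corporate bonds 701.7.)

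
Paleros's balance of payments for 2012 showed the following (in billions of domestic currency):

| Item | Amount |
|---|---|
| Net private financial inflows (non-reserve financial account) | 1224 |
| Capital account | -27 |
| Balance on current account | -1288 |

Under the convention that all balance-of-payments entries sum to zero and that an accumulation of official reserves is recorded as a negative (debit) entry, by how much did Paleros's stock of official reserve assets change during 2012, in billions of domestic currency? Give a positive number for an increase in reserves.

Official reserve transactions balance = -((-1288) + (-27) + 1224) = 91
An accumulation of reserves is recorded as a debit (negative entry), so the change in the stock of reserves is the negative of that balance.
Change in official reserves = -(91) = -91

-91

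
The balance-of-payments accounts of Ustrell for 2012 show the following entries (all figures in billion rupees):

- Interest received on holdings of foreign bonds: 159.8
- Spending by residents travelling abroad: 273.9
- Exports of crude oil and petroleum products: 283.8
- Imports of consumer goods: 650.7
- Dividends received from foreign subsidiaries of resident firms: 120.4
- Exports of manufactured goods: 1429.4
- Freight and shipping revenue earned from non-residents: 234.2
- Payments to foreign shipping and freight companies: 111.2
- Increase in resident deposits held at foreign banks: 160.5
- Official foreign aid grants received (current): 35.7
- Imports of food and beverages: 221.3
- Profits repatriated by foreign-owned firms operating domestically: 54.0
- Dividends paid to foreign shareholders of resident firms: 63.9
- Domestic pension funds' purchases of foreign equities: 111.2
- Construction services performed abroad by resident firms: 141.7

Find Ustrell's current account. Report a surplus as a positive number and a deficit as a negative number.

Goods: -650.7 + 283.8 + 1429.4 - 221.3 = 841.2
Services: 234.2 - 273.9 - 111.2 + 141.7 = -9.2
Primary income: -63.9 + 159.8 + 120.4 - 54.0 = 162.3
Secondary income: 35.7
Current account = 841.2 + (-9.2) + 162.3 + 35.7 = 1030.0
(Excluded from the current account — financial account: increase in resident deposits held at foreign banks 160.5, domestic pension funds' purchases of foreign equities 111.2.)

1030.0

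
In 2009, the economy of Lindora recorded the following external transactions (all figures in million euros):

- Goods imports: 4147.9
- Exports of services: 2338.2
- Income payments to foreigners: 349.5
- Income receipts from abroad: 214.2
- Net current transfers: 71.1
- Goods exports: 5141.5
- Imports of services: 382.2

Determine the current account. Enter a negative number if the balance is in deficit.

Goods balance = 5141.5 - 4147.9 = 993.6
Services balance = 2338.2 - 382.2 = 1956.0
Trade balance (goods + services) = 993.6 + 1956.0 = 2949.6
Net primary income = 214.2 - 349.5 = -135.3
Net secondary income = 71.1
Current account = 2949.6 + (-135.3) + 71.1 = 2885.4

2885.4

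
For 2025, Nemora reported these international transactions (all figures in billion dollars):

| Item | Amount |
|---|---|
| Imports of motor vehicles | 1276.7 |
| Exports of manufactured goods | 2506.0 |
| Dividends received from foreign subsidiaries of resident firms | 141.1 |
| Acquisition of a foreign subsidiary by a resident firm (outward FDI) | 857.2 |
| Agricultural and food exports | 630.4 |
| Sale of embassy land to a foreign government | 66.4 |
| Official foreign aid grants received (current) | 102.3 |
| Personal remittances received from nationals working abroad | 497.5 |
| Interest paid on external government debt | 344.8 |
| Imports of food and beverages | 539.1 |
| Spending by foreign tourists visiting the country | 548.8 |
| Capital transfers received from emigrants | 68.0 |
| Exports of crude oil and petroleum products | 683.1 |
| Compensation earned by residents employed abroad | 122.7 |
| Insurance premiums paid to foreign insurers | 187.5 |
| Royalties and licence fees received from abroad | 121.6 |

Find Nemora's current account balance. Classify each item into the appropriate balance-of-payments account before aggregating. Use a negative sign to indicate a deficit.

3005.4

Goods: -539.1 + 2506.0 + 683.1 - 1276.7 + 630.4 = 2003.7
Services: -187.5 + 121.6 + 548.8 = 482.9
Primary income: -344.8 + 122.7 + 141.1 = -81.0
Secondary income: 497.5 + 102.3 = 599.8
Current account = 2003.7 + 482.9 + (-81.0) + 599.8 = 3005.4
(Excluded from the current account — financial account: acquisition of a foreign subsidiary by a resident firm (outward FDI) 857.2; capital account: sale of embassy land to a foreign government 66.4, capital transfers received from emigrants 68.0.)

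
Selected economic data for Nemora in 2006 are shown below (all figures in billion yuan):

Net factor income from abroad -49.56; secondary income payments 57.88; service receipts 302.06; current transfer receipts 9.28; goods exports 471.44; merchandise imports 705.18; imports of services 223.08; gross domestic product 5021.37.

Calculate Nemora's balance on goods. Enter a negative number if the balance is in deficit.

Goods balance = 471.44 - 705.18 = -233.74

-233.74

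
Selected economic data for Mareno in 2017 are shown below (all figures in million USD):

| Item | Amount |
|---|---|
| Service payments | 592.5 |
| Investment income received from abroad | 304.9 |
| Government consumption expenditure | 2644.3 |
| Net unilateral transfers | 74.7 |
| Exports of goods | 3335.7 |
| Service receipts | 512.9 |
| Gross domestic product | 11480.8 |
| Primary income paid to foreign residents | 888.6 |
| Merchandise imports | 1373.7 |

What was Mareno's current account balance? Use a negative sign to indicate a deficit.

1373.4

Goods balance = 3335.7 - 1373.7 = 1962.0
Services balance = 512.9 - 592.5 = -79.6
Trade balance (goods + services) = 1962.0 + (-79.6) = 1882.4
Net primary income = 304.9 - 888.6 = -583.7
Net secondary income = 74.7
Current account = 1882.4 + (-583.7) + 74.7 = 1373.4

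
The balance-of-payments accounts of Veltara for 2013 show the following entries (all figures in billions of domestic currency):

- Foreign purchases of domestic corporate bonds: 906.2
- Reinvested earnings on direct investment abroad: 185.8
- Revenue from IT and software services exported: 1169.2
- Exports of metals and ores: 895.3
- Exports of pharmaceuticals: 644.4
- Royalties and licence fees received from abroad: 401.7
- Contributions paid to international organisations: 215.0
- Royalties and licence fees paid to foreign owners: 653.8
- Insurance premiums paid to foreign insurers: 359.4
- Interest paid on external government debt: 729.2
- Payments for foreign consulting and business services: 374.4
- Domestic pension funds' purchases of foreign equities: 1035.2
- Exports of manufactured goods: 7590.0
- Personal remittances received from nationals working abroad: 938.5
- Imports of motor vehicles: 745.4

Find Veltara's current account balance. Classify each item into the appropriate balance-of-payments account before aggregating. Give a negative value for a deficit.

8747.7

Goods: 644.4 + 7590.0 - 745.4 + 895.3 = 8384.3
Services: -653.8 + 401.7 - 374.4 + 1169.2 - 359.4 = 183.3
Primary income: -729.2 + 185.8 = -543.4
Secondary income: 938.5 - 215.0 = 723.5
Current account = 8384.3 + 183.3 + (-543.4) + 723.5 = 8747.7
(Excluded from the current account — financial account: foreign purchases of domestic corporate bonds 906.2, domestic pension funds' purchases of foreign equities 1035.2.)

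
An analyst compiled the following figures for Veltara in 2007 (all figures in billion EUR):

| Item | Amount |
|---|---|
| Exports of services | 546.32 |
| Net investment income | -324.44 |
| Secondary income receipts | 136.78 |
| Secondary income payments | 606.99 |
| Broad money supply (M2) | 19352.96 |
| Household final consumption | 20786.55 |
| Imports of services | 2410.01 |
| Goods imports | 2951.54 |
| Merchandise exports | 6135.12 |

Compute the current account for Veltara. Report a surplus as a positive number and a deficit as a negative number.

Goods balance = 6135.12 - 2951.54 = 3183.58
Services balance = 546.32 - 2410.01 = -1863.69
Trade balance (goods + services) = 3183.58 + (-1863.69) = 1319.89
Net primary income = -324.44
Net secondary income = 136.78 - 606.99 = -470.21
Current account = 1319.89 + (-324.44) + (-470.21) = 525.24

525.24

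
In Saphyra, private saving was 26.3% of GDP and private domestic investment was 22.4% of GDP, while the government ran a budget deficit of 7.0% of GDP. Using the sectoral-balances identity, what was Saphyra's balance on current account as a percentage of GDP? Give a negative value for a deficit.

By the sectoral-balances identity, CA = (S_private - I) + (T - G).
Private balance = 26.3 - 22.4 = 3.9
Government balance (T - G) = -7.0
CA = 3.9 + (-7.0) = -3.1

-3.1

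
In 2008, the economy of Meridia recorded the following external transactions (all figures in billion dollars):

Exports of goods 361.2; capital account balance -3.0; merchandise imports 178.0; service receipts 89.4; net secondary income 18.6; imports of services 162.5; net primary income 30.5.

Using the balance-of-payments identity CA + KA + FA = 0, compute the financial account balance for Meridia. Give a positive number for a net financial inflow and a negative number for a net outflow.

Goods balance = 361.2 - 178.0 = 183.2
Services balance = 89.4 - 162.5 = -73.1
Trade balance (goods + services) = 183.2 + (-73.1) = 110.1
Net primary income = 30.5
Net secondary income = 18.6
Current account = 110.1 + 30.5 + 18.6 = 159.2
Financial account = -(159.2 + (-3.0)) = -156.2

-156.2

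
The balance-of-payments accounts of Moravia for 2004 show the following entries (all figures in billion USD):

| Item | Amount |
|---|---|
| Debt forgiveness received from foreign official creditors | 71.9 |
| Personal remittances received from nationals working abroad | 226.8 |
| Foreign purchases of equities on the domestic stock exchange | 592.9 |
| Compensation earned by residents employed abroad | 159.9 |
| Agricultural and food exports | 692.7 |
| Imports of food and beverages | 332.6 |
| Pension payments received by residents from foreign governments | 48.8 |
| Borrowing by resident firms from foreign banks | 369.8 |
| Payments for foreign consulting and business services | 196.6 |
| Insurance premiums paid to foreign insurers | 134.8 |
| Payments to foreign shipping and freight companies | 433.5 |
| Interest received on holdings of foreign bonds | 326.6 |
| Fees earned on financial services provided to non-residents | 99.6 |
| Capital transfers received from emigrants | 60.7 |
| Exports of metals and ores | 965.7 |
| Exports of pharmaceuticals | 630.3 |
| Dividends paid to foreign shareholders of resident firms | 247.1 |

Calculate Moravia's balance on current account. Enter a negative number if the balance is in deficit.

1805.8

Goods: 630.3 + 965.7 + 692.7 - 332.6 = 1956.1
Services: -134.8 + 99.6 - 433.5 - 196.6 = -665.3
Primary income: -247.1 + 326.6 + 159.9 = 239.4
Secondary income: 48.8 + 226.8 = 275.6
Current account = 1956.1 + (-665.3) + 239.4 + 275.6 = 1805.8
(Excluded from the current account — capital account: debt forgiveness received from foreign official creditors 71.9, capital transfers received from emigrants 60.7; financial account: foreign purchases of equities on the domestic stock exchange 592.9, borrowing by resident firms from foreign banks 369.8.)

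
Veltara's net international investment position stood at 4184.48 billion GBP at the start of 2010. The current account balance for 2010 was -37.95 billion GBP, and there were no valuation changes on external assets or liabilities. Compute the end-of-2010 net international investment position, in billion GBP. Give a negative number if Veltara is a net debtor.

4146.53

With no valuation effects, change in NIIP = current account = -37.95
End-of-year NIIP = 4184.48 + (-37.95) = 4146.53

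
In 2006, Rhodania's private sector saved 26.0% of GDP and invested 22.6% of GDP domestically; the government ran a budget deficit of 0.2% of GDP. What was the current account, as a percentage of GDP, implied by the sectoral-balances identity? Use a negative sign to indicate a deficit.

By the sectoral-balances identity, CA = (S_private - I) + (T - G).
Private balance = 26.0 - 22.6 = 3.4
Government balance (T - G) = -0.2
CA = 3.4 + (-0.2) = 3.2

3.2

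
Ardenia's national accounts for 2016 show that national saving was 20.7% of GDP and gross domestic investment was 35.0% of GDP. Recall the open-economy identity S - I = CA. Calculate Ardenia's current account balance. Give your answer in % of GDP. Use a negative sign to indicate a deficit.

CA = S - I = 20.7 - 35.0 = -14.3

-14.3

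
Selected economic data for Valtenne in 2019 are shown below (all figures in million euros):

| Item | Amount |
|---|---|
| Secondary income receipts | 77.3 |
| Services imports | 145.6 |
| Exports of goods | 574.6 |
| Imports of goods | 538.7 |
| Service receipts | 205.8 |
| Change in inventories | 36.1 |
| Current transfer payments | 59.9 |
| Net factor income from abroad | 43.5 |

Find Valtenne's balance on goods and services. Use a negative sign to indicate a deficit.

96.1

Goods balance = 574.6 - 538.7 = 35.9
Services balance = 205.8 - 145.6 = 60.2
Trade balance (goods + services) = 35.9 + 60.2 = 96.1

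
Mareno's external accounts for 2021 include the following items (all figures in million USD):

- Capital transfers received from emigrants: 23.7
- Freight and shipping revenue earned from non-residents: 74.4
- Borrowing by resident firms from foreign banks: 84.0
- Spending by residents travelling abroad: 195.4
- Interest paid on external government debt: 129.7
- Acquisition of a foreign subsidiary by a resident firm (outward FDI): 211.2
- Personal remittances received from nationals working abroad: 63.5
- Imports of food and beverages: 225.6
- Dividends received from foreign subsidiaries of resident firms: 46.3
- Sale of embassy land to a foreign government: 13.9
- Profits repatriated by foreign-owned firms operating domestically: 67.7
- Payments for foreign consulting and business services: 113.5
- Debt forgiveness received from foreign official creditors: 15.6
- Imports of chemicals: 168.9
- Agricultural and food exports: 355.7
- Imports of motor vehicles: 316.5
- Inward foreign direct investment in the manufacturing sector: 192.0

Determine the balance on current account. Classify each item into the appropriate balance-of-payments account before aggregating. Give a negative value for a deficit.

-677.4

Goods: -225.6 - 168.9 - 316.5 + 355.7 = -355.3
Services: -113.5 + 74.4 - 195.4 = -234.5
Primary income: 46.3 - 129.7 - 67.7 = -151.1
Secondary income: 63.5
Current account = (-355.3) + (-234.5) + (-151.1) + 63.5 = -677.4
(Excluded from the current account — capital account: capital transfers received from emigrants 23.7, sale of embassy land to a foreign government 13.9, debt forgiveness received from foreign official creditors 15.6; financial account: borrowing by resident firms from foreign banks 84.0, acquisition of a foreign subsidiary by a resident firm (outward FDI) 211.2, inward foreign direct investment in the manufacturing sector 192.0.)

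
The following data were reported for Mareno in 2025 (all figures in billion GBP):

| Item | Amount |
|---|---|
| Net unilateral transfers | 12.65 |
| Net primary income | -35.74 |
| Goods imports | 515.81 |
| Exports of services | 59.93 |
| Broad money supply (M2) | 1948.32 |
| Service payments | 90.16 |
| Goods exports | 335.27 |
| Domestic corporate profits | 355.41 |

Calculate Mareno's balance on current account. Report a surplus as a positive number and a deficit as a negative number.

-233.86

Goods balance = 335.27 - 515.81 = -180.54
Services balance = 59.93 - 90.16 = -30.23
Trade balance (goods + services) = -180.54 + (-30.23) = -210.77
Net primary income = -35.74
Net secondary income = 12.65
Current account = -210.77 + (-35.74) + 12.65 = -233.86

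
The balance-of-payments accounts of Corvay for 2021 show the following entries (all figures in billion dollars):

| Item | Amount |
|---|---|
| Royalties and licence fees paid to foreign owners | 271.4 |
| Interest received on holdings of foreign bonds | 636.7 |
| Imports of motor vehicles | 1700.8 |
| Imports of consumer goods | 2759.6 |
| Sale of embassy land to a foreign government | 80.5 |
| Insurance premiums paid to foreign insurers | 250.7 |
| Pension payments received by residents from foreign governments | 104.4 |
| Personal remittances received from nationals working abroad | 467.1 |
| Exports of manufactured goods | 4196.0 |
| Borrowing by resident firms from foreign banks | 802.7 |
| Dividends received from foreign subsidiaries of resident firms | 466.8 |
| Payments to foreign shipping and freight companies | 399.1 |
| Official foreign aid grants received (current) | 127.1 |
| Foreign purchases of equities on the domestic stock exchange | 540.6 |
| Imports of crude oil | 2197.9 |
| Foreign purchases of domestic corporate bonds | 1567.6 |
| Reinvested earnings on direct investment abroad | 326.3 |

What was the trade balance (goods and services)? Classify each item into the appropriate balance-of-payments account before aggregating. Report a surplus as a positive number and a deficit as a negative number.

Goods: 4196.0 - 2759.6 - 1700.8 - 2197.9 = -2462.3
Services: -271.4 - 399.1 - 250.7 = -921.2
Trade balance = -2462.3 + (-921.2) = -3383.5
(Excluded from the trade balance — primary income: interest received on holdings of foreign bonds 636.7, dividends received from foreign subsidiaries of resident firms 466.8, reinvested earnings on direct investment abroad 326.3; capital account: sale of embassy land to a foreign government 80.5; secondary income: pension payments received by residents from foreign governments 104.4, personal remittances received from nationals working abroad 467.1, official foreign aid grants received (current) 127.1; financial account: borrowing by resident firms from foreign banks 802.7, foreign purchases of equities on the domestic stock exchange 540.6, foreign purchases of domestic corporate bonds 1567.6.)

-3383.5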